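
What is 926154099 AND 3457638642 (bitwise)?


0b110111001100111111110101110011 & 0b11001110000101110110000011110010 = 0b110000100110110000001110010 = 101933170

101933170


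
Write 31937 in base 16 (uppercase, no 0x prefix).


31937 = 7CC1 hex

7CC1


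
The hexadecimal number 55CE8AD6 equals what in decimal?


55CE8AD6 hex = 1439599318 decimal

1439599318


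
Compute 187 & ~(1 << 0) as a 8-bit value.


187 & ~(1 << 0) = 186

186


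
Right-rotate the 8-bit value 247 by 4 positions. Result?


Rotate 0b11110111 right by 4 (8-bit) = 0b1111111 = 127

127


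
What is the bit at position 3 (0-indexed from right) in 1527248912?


0b1011011000001111111100000010000, position 3 = 0

0


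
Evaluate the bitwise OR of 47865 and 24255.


0b1011101011111001 | 0b101111010111111 = 0b1111111011111111 = 65279

65279


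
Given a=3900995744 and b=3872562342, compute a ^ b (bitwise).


3900995744 ^ 3872562342 = 240575494

240575494


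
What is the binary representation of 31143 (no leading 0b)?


31143 = 111100110100111 in binary

111100110100111


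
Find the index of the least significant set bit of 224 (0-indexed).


0b11100000. Lowest set bit at position 5

5


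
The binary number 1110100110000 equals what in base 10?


1110100110000 in decimal = 7472

7472


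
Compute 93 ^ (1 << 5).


93 ^ (1 << 5) = 93 ^ 32 = 125

125


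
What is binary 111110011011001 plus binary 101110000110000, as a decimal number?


111110011011001 + 101110000110000 = 1101100100001001 = 55561

55561


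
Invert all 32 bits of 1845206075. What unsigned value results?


1845206075 ^ 4294967295 = 2449761220

2449761220


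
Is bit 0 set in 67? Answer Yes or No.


0b1000011, bit 0 = 1. Yes

Yes


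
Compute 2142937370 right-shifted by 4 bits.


0b1111111101110101010000100011010 >> 4 = 0b111111110111010101000010001 = 133933585

133933585


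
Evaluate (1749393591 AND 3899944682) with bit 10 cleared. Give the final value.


Step 1: 1749393591 & 3899944682 = 1749295266
Step 2: 1749295266 & ~(1 << 10) = 1749295266

1749295266


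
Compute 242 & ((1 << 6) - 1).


242 & 63 = 50

50


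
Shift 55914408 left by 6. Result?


0b11010101010010111110101000 << 6 = 0b11010101010010111110101000000000 = 3578522112

3578522112


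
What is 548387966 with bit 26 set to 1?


548387966 | (1 << 26) = 548387966 | 67108864 = 615496830

615496830


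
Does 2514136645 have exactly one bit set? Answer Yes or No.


0b10010101110110101010111001000101. Multiple bits set => No

No


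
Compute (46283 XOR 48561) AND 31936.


Step 1: 46283 ^ 48561 = 2426
Step 2: 2426 & 31936 = 2112

2112


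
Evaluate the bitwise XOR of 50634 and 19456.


0b1100010111001010 ^ 0b100110000000000 = 0b1000100111001010 = 35274

35274


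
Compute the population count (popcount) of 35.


0b100011 has 3 set bits

3


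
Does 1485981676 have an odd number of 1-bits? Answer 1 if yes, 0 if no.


0b1011000100100100100011111101100 has 15 ones => parity 1

1


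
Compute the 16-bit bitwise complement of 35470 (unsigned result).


~0b1000101010001110 = 0b111010101110001 = 30065 (16-bit unsigned)

30065


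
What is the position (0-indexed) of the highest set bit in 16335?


0b11111111001111. Highest set bit at position 13

13


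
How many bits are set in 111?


0b1101111 has 6 set bits

6


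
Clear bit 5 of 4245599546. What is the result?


4245599546 & ~(1 << 5) = 4245599514

4245599514


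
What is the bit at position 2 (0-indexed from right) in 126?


0b1111110, position 2 = 1

1


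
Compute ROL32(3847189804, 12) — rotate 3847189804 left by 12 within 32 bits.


Rotate 0b11100101010011110111010100101100 left by 12 (32-bit) = 0b11110111010100101100111001010100 = 4149399124

4149399124


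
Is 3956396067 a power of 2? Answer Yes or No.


0b11101011110100011101000000100011. Multiple bits set => No

No


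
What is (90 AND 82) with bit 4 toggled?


Step 1: 90 & 82 = 82
Step 2: 82 ^ (1 << 4) = 82 ^ 16 = 66

66


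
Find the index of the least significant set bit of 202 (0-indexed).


0b11001010. Lowest set bit at position 1

1


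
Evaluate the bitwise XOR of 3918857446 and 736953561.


0b11101001100101010000010011100110 ^ 0b101011111011010000010011011001 = 0b11000010011110000000000000111111 = 3262644287

3262644287


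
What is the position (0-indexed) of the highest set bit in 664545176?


0b100111100111000010011110011000. Highest set bit at position 29

29


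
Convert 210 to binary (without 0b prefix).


210 = 11010010 in binary

11010010


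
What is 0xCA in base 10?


CA hex = 202 decimal

202


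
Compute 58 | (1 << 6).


58 | (1 << 6) = 58 | 64 = 122

122


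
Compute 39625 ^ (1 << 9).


39625 ^ (1 << 9) = 39625 ^ 512 = 39113

39113


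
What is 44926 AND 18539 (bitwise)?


0b1010111101111110 & 0b100100001101011 = 0b100001101010 = 2154

2154


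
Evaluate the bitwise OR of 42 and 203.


0b101010 | 0b11001011 = 0b11101011 = 235

235


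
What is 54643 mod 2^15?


54643 & 32767 = 21875

21875


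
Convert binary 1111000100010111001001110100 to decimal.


1111000100010111001001110100 in decimal = 252801652

252801652


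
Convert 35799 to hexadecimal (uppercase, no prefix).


35799 = 8BD7 hex

8BD7


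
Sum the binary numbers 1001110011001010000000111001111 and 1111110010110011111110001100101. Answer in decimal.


1001110011001010000000111001111 + 1111110010110011111110001100101 = 11001100101111101111111000110100 = 3435068980

3435068980


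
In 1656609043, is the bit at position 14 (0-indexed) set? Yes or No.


0b1100010101111011101100100010011, bit 14 = 1. Yes

Yes


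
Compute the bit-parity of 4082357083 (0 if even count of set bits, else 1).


0b11110011010100111101001101011011 has 20 ones => parity 0

0


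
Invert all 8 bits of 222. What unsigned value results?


222 ^ 255 = 33

33


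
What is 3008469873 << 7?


0b10110011010100011001101101110001 << 7 = 0b101100110101000110011011011100010000000 = 385084143744

385084143744


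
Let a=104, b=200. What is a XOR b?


104 ^ 200 = 160

160


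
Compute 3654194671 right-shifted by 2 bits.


0b11011001110011101001010111101111 >> 2 = 0b110110011100111010010101111011 = 913548667

913548667


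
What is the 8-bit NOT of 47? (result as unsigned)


~0b101111 = 0b11010000 = 208 (8-bit unsigned)

208


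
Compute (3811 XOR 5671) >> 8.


Step 1: 3811 ^ 5671 = 6340
Step 2: 6340 >> 8 = 24

24


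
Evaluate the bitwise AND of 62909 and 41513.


0b1111010110111101 & 0b1010001000101001 = 0b1010000000101001 = 41001

41001


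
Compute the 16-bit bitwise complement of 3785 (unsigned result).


~0b111011001001 = 0b1111000100110110 = 61750 (16-bit unsigned)

61750


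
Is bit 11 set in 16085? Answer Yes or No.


0b11111011010101, bit 11 = 1. Yes

Yes


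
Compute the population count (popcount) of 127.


0b1111111 has 7 set bits

7


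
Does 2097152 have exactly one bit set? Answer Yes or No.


0b1000000000000000000000. Only one bit set => Yes

Yes


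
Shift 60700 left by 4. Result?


0b1110110100011100 << 4 = 0b11101101000111000000 = 971200

971200


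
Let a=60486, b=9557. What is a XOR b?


60486 ^ 9557 = 51475

51475


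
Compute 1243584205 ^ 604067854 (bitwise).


0b1001010000111111001011011001101 ^ 0b100100000000010101100000001110 = 0b1101110000111101100111011000011 = 1847512771

1847512771


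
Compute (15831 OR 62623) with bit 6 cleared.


Step 1: 15831 | 62623 = 64991
Step 2: 64991 & ~(1 << 6) = 64927

64927


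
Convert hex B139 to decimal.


B139 hex = 45369 decimal

45369


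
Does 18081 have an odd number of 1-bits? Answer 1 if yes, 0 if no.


0b100011010100001 has 6 ones => parity 0

0


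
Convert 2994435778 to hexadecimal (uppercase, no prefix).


2994435778 = B27B76C2 hex

B27B76C2


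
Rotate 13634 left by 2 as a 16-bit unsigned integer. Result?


Rotate 0b11010101000010 left by 2 (16-bit) = 0b1101010100001000 = 54536

54536


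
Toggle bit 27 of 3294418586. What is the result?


3294418586 ^ (1 << 27) = 3294418586 ^ 134217728 = 3428636314

3428636314


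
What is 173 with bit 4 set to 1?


173 | (1 << 4) = 173 | 16 = 189

189


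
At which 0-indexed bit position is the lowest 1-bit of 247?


0b11110111. Lowest set bit at position 0

0


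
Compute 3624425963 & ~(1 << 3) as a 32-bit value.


3624425963 & ~(1 << 3) = 3624425955

3624425955


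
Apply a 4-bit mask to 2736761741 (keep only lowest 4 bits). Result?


2736761741 & 15 = 13

13


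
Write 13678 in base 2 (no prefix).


13678 = 11010101101110 in binary

11010101101110


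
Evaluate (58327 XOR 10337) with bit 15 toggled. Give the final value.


Step 1: 58327 ^ 10337 = 52150
Step 2: 52150 ^ (1 << 15) = 52150 ^ 32768 = 19382

19382


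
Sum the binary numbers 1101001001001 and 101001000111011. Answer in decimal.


1101001001001 + 101001000111011 = 110110010000100 = 27780

27780


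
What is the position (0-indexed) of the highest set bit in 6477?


0b1100101001101. Highest set bit at position 12

12


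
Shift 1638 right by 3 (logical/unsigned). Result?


0b11001100110 >> 3 = 0b11001100 = 204

204


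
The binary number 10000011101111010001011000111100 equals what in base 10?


10000011101111010001011000111100 in decimal = 2210207292

2210207292


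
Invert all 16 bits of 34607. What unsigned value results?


34607 ^ 65535 = 30928

30928


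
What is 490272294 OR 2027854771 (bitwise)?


0b11101001110001111011000100110 | 0b1111000110111101001101110110011 = 0b1111101111111101111111110110111 = 2113863607

2113863607


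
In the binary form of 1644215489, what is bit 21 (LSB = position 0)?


0b1100010000000001011110011000001, position 21 = 0

0


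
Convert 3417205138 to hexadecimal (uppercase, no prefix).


3417205138 = CBAE6992 hex

CBAE6992


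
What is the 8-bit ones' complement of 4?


4 ^ 255 = 251

251


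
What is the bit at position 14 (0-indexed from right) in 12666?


0b11000101111010, position 14 = 0

0


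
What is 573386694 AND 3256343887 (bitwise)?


0b100010001011010010111111000110 & 0b11000010000101111101110101001111 = 0b10000001010000110101000110 = 33885510

33885510


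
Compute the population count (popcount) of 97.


0b1100001 has 3 set bits

3


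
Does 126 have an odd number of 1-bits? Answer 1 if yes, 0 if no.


0b1111110 has 6 ones => parity 0

0


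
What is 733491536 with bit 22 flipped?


733491536 ^ (1 << 22) = 733491536 ^ 4194304 = 737685840

737685840


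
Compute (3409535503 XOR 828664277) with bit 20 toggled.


Step 1: 3409535503 ^ 828664277 = 4200401882
Step 2: 4200401882 ^ (1 << 20) = 4200401882 ^ 1048576 = 4199353306

4199353306


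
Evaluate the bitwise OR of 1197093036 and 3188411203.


0b1000111010110100011000010101100 | 0b10111110000010110100101101000011 = 0b11111111010110110111101111101111 = 4284185583

4284185583


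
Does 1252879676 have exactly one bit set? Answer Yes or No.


0b1001010101011010110110100111100. Multiple bits set => No

No


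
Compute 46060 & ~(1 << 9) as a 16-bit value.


46060 & ~(1 << 9) = 45548

45548


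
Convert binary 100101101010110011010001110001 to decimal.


100101101010110011010001110001 in decimal = 631977073

631977073


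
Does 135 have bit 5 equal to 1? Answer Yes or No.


0b10000111, bit 5 = 0. No

No


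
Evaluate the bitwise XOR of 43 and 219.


0b101011 ^ 0b11011011 = 0b11110000 = 240

240


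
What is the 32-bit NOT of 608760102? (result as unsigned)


~0b100100010010001111000100100110 = 0b11011011101101110000111011011001 = 3686207193 (32-bit unsigned)

3686207193


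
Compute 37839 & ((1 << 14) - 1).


37839 & 16383 = 5071

5071


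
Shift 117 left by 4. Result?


0b1110101 << 4 = 0b11101010000 = 1872

1872


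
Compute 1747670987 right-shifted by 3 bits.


0b1101000001010110101011111001011 >> 3 = 0b1101000001010110101011111001 = 218458873

218458873


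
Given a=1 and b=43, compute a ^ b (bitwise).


1 ^ 43 = 42

42


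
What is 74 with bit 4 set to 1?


74 | (1 << 4) = 74 | 16 = 90

90


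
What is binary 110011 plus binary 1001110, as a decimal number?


110011 + 1001110 = 10000001 = 129

129


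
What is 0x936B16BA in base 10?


936B16BA hex = 2473268922 decimal

2473268922


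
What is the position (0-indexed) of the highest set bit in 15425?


0b11110001000001. Highest set bit at position 13

13


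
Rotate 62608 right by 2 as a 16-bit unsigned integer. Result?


Rotate 0b1111010010010000 right by 2 (16-bit) = 0b11110100100100 = 15652

15652


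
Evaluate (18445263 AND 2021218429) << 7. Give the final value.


Step 1: 18445263 & 2021218429 = 1658957
Step 2: 1658957 << 7 = 212346496

212346496


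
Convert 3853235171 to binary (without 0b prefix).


3853235171 = 11100101101010111011001111100011 in binary

11100101101010111011001111100011


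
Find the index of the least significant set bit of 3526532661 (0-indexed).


0b11010010001100101001111000110101. Lowest set bit at position 0

0


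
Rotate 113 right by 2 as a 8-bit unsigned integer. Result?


Rotate 0b1110001 right by 2 (8-bit) = 0b1011100 = 92

92


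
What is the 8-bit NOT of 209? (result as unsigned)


~0b11010001 = 0b101110 = 46 (8-bit unsigned)

46


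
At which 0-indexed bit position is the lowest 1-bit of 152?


0b10011000. Lowest set bit at position 3

3


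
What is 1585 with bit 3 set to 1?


1585 | (1 << 3) = 1585 | 8 = 1593

1593


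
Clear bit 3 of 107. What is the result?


107 & ~(1 << 3) = 99

99


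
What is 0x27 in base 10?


27 hex = 39 decimal

39


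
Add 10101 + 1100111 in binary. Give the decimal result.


10101 + 1100111 = 1111100 = 124

124


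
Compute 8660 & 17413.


0b10000111010100 & 0b100010000000101 = 0b100 = 4

4


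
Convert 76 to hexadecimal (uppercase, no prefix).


76 = 4C hex

4C


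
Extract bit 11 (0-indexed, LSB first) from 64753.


0b1111110011110001, position 11 = 1

1


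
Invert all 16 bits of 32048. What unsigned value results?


32048 ^ 65535 = 33487

33487


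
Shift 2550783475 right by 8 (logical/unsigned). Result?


0b10011000000010011101110111110011 >> 8 = 0b100110000000100111011101 = 9963997

9963997


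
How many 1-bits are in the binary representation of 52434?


0b1100110011010010 has 8 set bits

8


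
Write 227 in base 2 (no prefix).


227 = 11100011 in binary

11100011


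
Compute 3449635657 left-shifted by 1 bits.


0b11001101100111010100001101001001 << 1 = 0b110011011001110101000011010010010 = 6899271314

6899271314


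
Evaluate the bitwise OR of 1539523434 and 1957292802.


0b1011011110000110100001101101010 | 0b1110100101010011110101100000010 = 0b1111111111010111110101101101010 = 2146167658

2146167658


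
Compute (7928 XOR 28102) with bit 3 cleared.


Step 1: 7928 ^ 28102 = 29502
Step 2: 29502 & ~(1 << 3) = 29494

29494


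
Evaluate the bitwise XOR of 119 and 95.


0b1110111 ^ 0b1011111 = 0b101000 = 40

40


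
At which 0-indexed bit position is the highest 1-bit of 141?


0b10001101. Highest set bit at position 7

7


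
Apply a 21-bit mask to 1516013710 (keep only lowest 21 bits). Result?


1516013710 & 2097151 = 1869966

1869966


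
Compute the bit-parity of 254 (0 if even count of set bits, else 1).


0b11111110 has 7 ones => parity 1

1


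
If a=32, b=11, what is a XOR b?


32 ^ 11 = 43

43


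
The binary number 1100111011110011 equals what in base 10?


1100111011110011 in decimal = 52979

52979


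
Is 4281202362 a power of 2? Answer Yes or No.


0b11111111001011011111011010111010. Multiple bits set => No

No


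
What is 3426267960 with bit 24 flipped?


3426267960 ^ (1 << 24) = 3426267960 ^ 16777216 = 3443045176

3443045176


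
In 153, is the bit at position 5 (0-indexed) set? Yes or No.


0b10011001, bit 5 = 0. No

No


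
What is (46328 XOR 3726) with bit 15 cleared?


Step 1: 46328 ^ 3726 = 47734
Step 2: 47734 & ~(1 << 15) = 14966

14966


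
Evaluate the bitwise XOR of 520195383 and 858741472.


0b11111000000011000110100110111 ^ 0b110011001011110101101011100000 = 0b101100001011101101011111010111 = 741267415

741267415


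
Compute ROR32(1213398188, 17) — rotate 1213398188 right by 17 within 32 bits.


Rotate 0b1001000010100101111110010101100 right by 17 (32-bit) = 0b1111110010101100010010000101001 = 2119574569

2119574569


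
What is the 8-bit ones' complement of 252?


252 ^ 255 = 3

3


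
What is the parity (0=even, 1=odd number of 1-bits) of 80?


0b1010000 has 2 ones => parity 0

0


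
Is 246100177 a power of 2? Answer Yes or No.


0b1110101010110011000011010001. Multiple bits set => No

No


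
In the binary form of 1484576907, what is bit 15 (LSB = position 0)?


0b1011000011111001101100010001011, position 15 = 1

1


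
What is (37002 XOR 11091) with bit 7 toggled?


Step 1: 37002 ^ 11091 = 48089
Step 2: 48089 ^ (1 << 7) = 48089 ^ 128 = 47961

47961


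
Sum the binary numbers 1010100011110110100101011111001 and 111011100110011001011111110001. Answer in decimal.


1010100011110110100101011111001 + 111011100110011001011111110001 = 10010000000101001110001011101010 = 2417287914

2417287914


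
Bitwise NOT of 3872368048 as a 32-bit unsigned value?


~0b11100110110011111010010110110000 = 0b11001001100000101101001001111 = 422599247 (32-bit unsigned)

422599247


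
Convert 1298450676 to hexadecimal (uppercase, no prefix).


1298450676 = 4D64C8F4 hex

4D64C8F4


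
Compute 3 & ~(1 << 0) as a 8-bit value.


3 & ~(1 << 0) = 2

2


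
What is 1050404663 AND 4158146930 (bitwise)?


0b111110100110111110011100110111 & 0b11110111110110000100100101110010 = 0b110110100110000100000100110010 = 915947826

915947826


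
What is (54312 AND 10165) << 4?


Step 1: 54312 & 10165 = 1056
Step 2: 1056 << 4 = 16896

16896


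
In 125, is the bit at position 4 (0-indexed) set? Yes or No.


0b1111101, bit 4 = 1. Yes

Yes


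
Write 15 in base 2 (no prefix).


15 = 1111 in binary

1111


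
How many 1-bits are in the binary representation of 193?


0b11000001 has 3 set bits

3


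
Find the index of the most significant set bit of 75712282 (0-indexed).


0b100100000110100011100011010. Highest set bit at position 26

26


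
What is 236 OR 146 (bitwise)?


0b11101100 | 0b10010010 = 0b11111110 = 254

254


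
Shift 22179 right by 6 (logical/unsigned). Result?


0b101011010100011 >> 6 = 0b101011010 = 346

346


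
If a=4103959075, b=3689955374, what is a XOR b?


4103959075 ^ 3689955374 = 795685389

795685389


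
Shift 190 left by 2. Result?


0b10111110 << 2 = 0b1011111000 = 760

760


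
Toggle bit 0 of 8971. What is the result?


8971 ^ (1 << 0) = 8971 ^ 1 = 8970

8970


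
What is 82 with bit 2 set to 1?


82 | (1 << 2) = 82 | 4 = 86

86


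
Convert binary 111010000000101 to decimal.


111010000000101 in decimal = 29701

29701


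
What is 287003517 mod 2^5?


287003517 & 31 = 29

29


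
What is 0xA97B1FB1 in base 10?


A97B1FB1 hex = 2843418545 decimal

2843418545


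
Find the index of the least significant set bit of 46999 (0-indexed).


0b1011011110010111. Lowest set bit at position 0

0


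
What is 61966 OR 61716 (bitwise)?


0b1111001000001110 | 0b1111000100010100 = 0b1111001100011110 = 62238

62238


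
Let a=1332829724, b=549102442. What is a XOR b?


1332829724 ^ 549102442 = 1875639670

1875639670


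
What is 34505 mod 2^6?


34505 & 63 = 9

9


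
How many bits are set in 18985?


0b100101000101001 has 6 set bits

6


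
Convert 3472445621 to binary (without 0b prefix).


3472445621 = 11001110111110010101000010110101 in binary

11001110111110010101000010110101


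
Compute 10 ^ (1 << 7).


10 ^ (1 << 7) = 10 ^ 128 = 138

138


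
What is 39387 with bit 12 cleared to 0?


39387 & ~(1 << 12) = 35291

35291


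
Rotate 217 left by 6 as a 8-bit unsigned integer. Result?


Rotate 0b11011001 left by 6 (8-bit) = 0b1110110 = 118

118


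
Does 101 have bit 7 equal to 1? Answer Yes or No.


0b1100101, bit 7 = 0. No

No


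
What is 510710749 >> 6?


0b11110011100001101001111011101 >> 6 = 0b11110011100001101001111 = 7979855

7979855


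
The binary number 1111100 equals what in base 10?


1111100 in decimal = 124

124


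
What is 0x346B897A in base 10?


346B897A hex = 879462778 decimal

879462778


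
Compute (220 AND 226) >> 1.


Step 1: 220 & 226 = 192
Step 2: 192 >> 1 = 96

96


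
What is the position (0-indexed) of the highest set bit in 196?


0b11000100. Highest set bit at position 7

7


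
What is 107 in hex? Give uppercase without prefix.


107 = 6B hex

6B


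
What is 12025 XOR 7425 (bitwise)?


0b10111011111001 ^ 0b1110100000001 = 0b11001111111000 = 13304

13304


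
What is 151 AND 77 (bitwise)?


0b10010111 & 0b1001101 = 0b101 = 5

5


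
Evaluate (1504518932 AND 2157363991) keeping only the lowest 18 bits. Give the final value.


Step 1: 1504518932 & 2157363991 = 8651540
Step 2: 8651540 & 262143 = 788

788


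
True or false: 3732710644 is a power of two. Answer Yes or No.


0b11011110011111001010010011110100. Multiple bits set => No

No


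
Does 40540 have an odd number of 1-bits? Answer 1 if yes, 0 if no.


0b1001111001011100 has 9 ones => parity 1

1


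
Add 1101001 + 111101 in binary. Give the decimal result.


1101001 + 111101 = 10100110 = 166

166


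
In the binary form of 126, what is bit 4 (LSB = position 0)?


0b1111110, position 4 = 1

1


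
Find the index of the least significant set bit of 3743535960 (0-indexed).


0b11011111001000011101001101011000. Lowest set bit at position 3

3


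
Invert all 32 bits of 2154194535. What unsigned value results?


2154194535 ^ 4294967295 = 2140772760

2140772760


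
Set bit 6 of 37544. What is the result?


37544 | (1 << 6) = 37544 | 64 = 37608

37608


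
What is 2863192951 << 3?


0b10101010101010001101101101110111 << 3 = 0b10101010101010001101101101110111000 = 22905543608

22905543608


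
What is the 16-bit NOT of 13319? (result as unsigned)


~0b11010000000111 = 0b1100101111111000 = 52216 (16-bit unsigned)

52216


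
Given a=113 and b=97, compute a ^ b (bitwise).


113 ^ 97 = 16

16


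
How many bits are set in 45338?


0b1011000100011010 has 7 set bits

7


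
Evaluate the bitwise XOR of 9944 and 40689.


0b10011011011000 ^ 0b1001111011110001 = 0b1011100000101001 = 47145

47145


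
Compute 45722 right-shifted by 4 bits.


0b1011001010011010 >> 4 = 0b101100101001 = 2857

2857


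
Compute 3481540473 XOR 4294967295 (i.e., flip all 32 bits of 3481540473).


3481540473 ^ 4294967295 = 813426822

813426822


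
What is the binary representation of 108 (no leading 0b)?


108 = 1101100 in binary

1101100


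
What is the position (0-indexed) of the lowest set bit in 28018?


0b110110101110010. Lowest set bit at position 1

1


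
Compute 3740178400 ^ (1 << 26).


3740178400 ^ (1 << 26) = 3740178400 ^ 67108864 = 3673069536

3673069536


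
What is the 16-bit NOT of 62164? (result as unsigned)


~0b1111001011010100 = 0b110100101011 = 3371 (16-bit unsigned)

3371


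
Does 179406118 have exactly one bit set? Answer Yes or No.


0b1010101100011000010100100110. Multiple bits set => No

No


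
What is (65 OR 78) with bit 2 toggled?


Step 1: 65 | 78 = 79
Step 2: 79 ^ (1 << 2) = 79 ^ 4 = 75

75


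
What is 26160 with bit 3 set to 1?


26160 | (1 << 3) = 26160 | 8 = 26168

26168


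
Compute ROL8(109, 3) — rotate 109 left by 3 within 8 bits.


Rotate 0b1101101 left by 3 (8-bit) = 0b1101011 = 107

107


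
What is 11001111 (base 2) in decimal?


11001111 in decimal = 207

207


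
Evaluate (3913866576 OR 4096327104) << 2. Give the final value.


Step 1: 3913866576 | 4096327104 = 4251516368
Step 2: 4251516368 << 2 = 17006065472

17006065472


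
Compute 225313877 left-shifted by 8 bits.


0b1101011011100000010001010101 << 8 = 0b110101101110000001000101010100000000 = 57680352512

57680352512


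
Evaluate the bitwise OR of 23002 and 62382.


0b101100111011010 | 0b1111001110101110 = 0b1111101111111110 = 64510

64510


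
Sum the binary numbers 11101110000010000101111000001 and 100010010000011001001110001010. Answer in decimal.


11101110000010000101111000001 + 100010010000011001001110001010 = 1000000000000101001111101001011 = 1073913675

1073913675


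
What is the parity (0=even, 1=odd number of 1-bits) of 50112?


0b1100001111000000 has 6 ones => parity 0

0


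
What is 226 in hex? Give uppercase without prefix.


226 = E2 hex

E2


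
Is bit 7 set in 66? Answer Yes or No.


0b1000010, bit 7 = 0. No

No


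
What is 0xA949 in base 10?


A949 hex = 43337 decimal

43337


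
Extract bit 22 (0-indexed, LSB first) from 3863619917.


0b11100110010010100010100101001101, position 22 = 1

1


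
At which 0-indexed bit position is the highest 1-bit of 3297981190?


0b11000100100100110011001100000110. Highest set bit at position 31

31


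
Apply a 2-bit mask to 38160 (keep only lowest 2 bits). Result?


38160 & 3 = 0

0


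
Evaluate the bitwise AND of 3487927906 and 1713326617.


0b11001111111001011000111001100010 & 0b1100110000111110100101000011001 = 0b1000110000001010000101000000000 = 1174735360

1174735360


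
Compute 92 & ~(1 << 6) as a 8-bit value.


92 & ~(1 << 6) = 28

28


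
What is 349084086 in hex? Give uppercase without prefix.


349084086 = 14CE99B6 hex

14CE99B6


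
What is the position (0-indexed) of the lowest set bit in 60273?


0b1110101101110001. Lowest set bit at position 0

0


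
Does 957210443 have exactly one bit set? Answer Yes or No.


0b111001000011011101111101001011. Multiple bits set => No

No


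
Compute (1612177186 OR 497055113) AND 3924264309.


Step 1: 1612177186 | 497055113 = 2109210539
Step 2: 2109210539 & 3924264309 = 1772586273

1772586273


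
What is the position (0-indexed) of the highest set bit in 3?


0b11. Highest set bit at position 1

1


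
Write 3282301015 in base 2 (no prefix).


3282301015 = 11000011101000111111000001010111 in binary

11000011101000111111000001010111


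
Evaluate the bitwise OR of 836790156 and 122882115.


0b110001111000000110011110001100 | 0b111010100110000100001000011 = 0b110111111100110110111111001111 = 938700751

938700751


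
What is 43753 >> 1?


0b1010101011101001 >> 1 = 0b101010101110100 = 21876

21876


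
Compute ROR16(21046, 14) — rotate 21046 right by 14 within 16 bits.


Rotate 0b101001000110110 right by 14 (16-bit) = 0b100100011011001 = 18649

18649


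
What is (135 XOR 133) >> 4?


Step 1: 135 ^ 133 = 2
Step 2: 2 >> 4 = 0

0


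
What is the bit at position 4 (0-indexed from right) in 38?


0b100110, position 4 = 0

0


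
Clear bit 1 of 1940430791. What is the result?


1940430791 & ~(1 << 1) = 1940430789

1940430789


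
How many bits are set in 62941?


0b1111010111011101 has 12 set bits

12


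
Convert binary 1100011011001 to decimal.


1100011011001 in decimal = 6361

6361


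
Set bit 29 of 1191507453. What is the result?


1191507453 | (1 << 29) = 1191507453 | 536870912 = 1728378365

1728378365


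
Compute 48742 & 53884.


0b1011111001100110 & 0b1101001001111100 = 0b1001001001100100 = 37476

37476


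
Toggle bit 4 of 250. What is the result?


250 ^ (1 << 4) = 250 ^ 16 = 234

234


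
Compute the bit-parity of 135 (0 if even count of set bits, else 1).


0b10000111 has 4 ones => parity 0

0


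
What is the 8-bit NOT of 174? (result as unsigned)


~0b10101110 = 0b1010001 = 81 (8-bit unsigned)

81


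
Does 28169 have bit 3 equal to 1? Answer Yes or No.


0b110111000001001, bit 3 = 1. Yes

Yes


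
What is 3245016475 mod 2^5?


3245016475 & 31 = 27

27


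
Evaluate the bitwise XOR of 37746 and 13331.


0b1001001101110010 ^ 0b11010000010011 = 0b1010011101100001 = 42849

42849


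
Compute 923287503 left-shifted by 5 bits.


0b110111000010000011111111001111 << 5 = 0b11011100001000001111111100111100000 = 29545200096

29545200096


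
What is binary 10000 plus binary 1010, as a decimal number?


10000 + 1010 = 11010 = 26

26


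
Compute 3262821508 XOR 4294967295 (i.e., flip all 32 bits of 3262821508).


3262821508 ^ 4294967295 = 1032145787

1032145787


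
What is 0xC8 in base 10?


C8 hex = 200 decimal

200


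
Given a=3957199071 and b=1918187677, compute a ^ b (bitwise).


3957199071 ^ 1918187677 = 2576033858

2576033858


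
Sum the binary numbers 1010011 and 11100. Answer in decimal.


1010011 + 11100 = 1101111 = 111

111


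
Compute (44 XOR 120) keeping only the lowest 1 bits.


Step 1: 44 ^ 120 = 84
Step 2: 84 & 1 = 0

0


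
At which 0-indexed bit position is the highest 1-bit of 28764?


0b111000001011100. Highest set bit at position 14

14


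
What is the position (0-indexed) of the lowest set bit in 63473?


0b1111011111110001. Lowest set bit at position 0

0


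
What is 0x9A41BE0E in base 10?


9A41BE0E hex = 2587999758 decimal

2587999758


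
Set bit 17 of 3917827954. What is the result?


3917827954 | (1 << 17) = 3917827954 | 131072 = 3917959026

3917959026


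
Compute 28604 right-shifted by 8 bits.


0b110111110111100 >> 8 = 0b1101111 = 111

111


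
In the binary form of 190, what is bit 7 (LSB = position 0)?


0b10111110, position 7 = 1

1


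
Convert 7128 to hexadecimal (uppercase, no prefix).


7128 = 1BD8 hex

1BD8


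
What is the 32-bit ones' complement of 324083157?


324083157 ^ 4294967295 = 3970884138

3970884138


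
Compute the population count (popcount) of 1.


0b1 has 1 set bits

1


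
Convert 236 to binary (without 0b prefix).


236 = 11101100 in binary

11101100


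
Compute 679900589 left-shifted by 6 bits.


0b101000100001100111010110101101 << 6 = 0b101000100001100111010110101101000000 = 43513637696

43513637696


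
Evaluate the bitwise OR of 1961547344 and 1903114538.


0b1110100111010101101011001010000 | 0b1110001011011110011100100101010 = 0b1110101111011111111111101111010 = 1978662778

1978662778


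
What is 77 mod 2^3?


77 & 7 = 5

5


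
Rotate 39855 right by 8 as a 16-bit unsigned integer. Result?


Rotate 0b1001101110101111 right by 8 (16-bit) = 0b1010111110011011 = 44955

44955


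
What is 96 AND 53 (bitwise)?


0b1100000 & 0b110101 = 0b100000 = 32

32


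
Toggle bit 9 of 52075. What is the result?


52075 ^ (1 << 9) = 52075 ^ 512 = 51563

51563


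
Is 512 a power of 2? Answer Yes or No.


0b1000000000. Only one bit set => Yes

Yes


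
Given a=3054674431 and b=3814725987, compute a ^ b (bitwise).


3054674431 ^ 3814725987 = 1433581724

1433581724


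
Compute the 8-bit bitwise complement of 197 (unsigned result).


~0b11000101 = 0b111010 = 58 (8-bit unsigned)

58


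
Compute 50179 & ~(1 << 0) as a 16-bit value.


50179 & ~(1 << 0) = 50178

50178


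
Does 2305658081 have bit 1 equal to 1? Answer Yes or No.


0b10001001011011011000110011100001, bit 1 = 0. No

No


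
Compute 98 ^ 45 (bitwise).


0b1100010 ^ 0b101101 = 0b1001111 = 79

79


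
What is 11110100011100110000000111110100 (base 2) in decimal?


11110100011100110000000111110100 in decimal = 4101177844

4101177844


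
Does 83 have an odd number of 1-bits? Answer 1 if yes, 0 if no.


0b1010011 has 4 ones => parity 0

0


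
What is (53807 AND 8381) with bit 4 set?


Step 1: 53807 & 8381 = 45
Step 2: 45 | (1 << 4) = 45 | 16 = 61

61


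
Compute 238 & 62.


0b11101110 & 0b111110 = 0b101110 = 46

46


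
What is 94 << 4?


0b1011110 << 4 = 0b10111100000 = 1504

1504


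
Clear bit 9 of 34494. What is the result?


34494 & ~(1 << 9) = 33982

33982


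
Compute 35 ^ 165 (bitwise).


0b100011 ^ 0b10100101 = 0b10000110 = 134

134


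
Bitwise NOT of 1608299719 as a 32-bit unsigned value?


~0b1011111110111001011010011000111 = 0b10100000001000110100101100111000 = 2686667576 (32-bit unsigned)

2686667576


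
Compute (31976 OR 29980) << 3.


Step 1: 31976 | 29980 = 32252
Step 2: 32252 << 3 = 258016

258016


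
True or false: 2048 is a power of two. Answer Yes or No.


0b100000000000. Only one bit set => Yes

Yes


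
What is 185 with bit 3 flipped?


185 ^ (1 << 3) = 185 ^ 8 = 177

177


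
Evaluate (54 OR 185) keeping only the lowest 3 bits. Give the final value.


Step 1: 54 | 185 = 191
Step 2: 191 & 7 = 7

7


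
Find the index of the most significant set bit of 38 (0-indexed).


0b100110. Highest set bit at position 5

5


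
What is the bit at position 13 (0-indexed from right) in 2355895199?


0b10001100011011000001101110011111, position 13 = 0

0


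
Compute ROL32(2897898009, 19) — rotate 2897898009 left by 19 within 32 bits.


Rotate 0b10101100101110100110101000011001 left by 19 (32-bit) = 0b1010000110011010110010111010011 = 1355638227

1355638227


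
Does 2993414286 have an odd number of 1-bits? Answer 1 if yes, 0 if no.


0b10110010011010111110000010001110 has 16 ones => parity 0

0


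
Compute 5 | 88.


0b101 | 0b1011000 = 0b1011101 = 93

93


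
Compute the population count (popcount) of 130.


0b10000010 has 2 set bits

2


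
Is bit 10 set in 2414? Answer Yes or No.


0b100101101110, bit 10 = 0. No

No


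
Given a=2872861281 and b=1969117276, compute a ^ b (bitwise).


2872861281 ^ 1969117276 = 3730979389

3730979389


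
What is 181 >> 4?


0b10110101 >> 4 = 0b1011 = 11

11


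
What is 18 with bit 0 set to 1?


18 | (1 << 0) = 18 | 1 = 19

19


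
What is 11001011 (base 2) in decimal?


11001011 in decimal = 203

203


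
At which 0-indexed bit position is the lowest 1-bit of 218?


0b11011010. Lowest set bit at position 1

1


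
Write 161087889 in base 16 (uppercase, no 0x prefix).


161087889 = 99A0191 hex

99A0191


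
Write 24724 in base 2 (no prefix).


24724 = 110000010010100 in binary

110000010010100


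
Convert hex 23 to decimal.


23 hex = 35 decimal

35


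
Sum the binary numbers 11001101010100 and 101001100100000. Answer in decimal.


11001101010100 + 101001100100000 = 1000011001110100 = 34420

34420


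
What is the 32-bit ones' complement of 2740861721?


2740861721 ^ 4294967295 = 1554105574

1554105574


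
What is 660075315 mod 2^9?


660075315 & 511 = 307

307


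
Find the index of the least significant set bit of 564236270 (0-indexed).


0b100001101000011000111111101110. Lowest set bit at position 1

1


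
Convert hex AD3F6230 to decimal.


AD3F6230 hex = 2906612272 decimal

2906612272


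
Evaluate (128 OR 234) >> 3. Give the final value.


Step 1: 128 | 234 = 234
Step 2: 234 >> 3 = 29

29


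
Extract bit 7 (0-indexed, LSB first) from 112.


0b1110000, position 7 = 0

0


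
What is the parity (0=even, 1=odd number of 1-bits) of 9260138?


0b100011010100110001101010 has 11 ones => parity 1

1


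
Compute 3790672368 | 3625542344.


0b11100001111100010001000111110000 | 0b11011000000110010110001011001000 = 0b11111001111110010111001111111000 = 4193874936

4193874936


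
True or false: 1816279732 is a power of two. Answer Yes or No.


0b1101100010000100011101010110100. Multiple bits set => No

No


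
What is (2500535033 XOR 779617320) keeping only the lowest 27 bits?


Step 1: 2500535033 ^ 779617320 = 3144885969
Step 2: 3144885969 & 134217727 = 57878225

57878225


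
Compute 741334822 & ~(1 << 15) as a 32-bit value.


741334822 & ~(1 << 15) = 741302054

741302054


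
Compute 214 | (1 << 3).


214 | (1 << 3) = 214 | 8 = 222

222


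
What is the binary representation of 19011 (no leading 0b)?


19011 = 100101001000011 in binary

100101001000011


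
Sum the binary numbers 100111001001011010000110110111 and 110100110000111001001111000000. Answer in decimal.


100111001001011010000110110111 + 110100110000111001001111000000 = 1011011111010010011010101110111 = 1542010231

1542010231


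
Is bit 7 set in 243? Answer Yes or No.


0b11110011, bit 7 = 1. Yes

Yes


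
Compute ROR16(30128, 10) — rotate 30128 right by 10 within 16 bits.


Rotate 0b111010110110000 right by 10 (16-bit) = 0b110110000011101 = 27677

27677


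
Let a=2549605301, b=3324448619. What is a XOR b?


2549605301 ^ 3324448619 = 1372646622

1372646622


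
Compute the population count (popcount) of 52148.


0b1100101110110100 has 9 set bits

9


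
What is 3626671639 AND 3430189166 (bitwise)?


0b11011000001010101001111000010111 & 0b11001100011101001000100001101110 = 0b11001000001000001000100000000110 = 3357575174

3357575174


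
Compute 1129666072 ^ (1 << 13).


1129666072 ^ (1 << 13) = 1129666072 ^ 8192 = 1129674264

1129674264


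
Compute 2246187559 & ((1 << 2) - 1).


2246187559 & 3 = 3

3


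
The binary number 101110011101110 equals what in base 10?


101110011101110 in decimal = 23790

23790


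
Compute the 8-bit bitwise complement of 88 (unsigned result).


~0b1011000 = 0b10100111 = 167 (8-bit unsigned)

167


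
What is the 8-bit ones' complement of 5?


5 ^ 255 = 250

250


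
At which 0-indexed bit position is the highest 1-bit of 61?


0b111101. Highest set bit at position 5

5


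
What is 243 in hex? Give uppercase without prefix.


243 = F3 hex

F3


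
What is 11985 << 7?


0b10111011010001 << 7 = 0b101110110100010000000 = 1534080

1534080


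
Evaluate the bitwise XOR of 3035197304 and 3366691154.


0b10110100111010010110111101111000 ^ 0b11001000101010111010000101010010 = 0b1111100010000101100111000101010 = 2084752938

2084752938


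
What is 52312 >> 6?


0b1100110001011000 >> 6 = 0b1100110001 = 817

817


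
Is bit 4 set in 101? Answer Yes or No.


0b1100101, bit 4 = 0. No

No


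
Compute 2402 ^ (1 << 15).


2402 ^ (1 << 15) = 2402 ^ 32768 = 35170

35170


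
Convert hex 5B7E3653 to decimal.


5B7E3653 hex = 1534998099 decimal

1534998099


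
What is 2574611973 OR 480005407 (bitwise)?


0b10011001011101010111011000000101 | 0b11100100111000100110100011111 = 0b10011101111111010111111100011111 = 2650636063

2650636063
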